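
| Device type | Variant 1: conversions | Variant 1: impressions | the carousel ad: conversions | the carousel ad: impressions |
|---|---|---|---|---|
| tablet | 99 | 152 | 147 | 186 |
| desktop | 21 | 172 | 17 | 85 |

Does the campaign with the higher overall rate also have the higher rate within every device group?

Yes

Tablet: Variant 1 99/152 = 65.1%, the carousel ad 147/186 = 79.0% → the carousel ad
Desktop: Variant 1 21/172 = 12.2%, the carousel ad 17/85 = 20.0% → the carousel ad
Overall: Variant 1 120/324 = 37.0%, the carousel ad 164/271 = 60.5% → the carousel ad
The carousel ad wins overall and in every device group — no reversal.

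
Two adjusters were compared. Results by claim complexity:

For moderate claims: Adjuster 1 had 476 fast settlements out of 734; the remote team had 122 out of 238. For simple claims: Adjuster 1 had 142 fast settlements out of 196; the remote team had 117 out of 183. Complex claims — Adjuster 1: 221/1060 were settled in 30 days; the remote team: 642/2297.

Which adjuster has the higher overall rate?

Adjuster 1

Moderate: Adjuster 1 476/734 = 64.9%, the remote team 122/238 = 51.3% → Adjuster 1
Simple: Adjuster 1 142/196 = 72.4%, the remote team 117/183 = 63.9% → Adjuster 1
Complex: Adjuster 1 221/1060 = 20.8%, the remote team 642/2297 = 27.9% → the remote team
Overall: Adjuster 1 839/1990 = 42.2%, the remote team 881/2718 = 32.4% → Adjuster 1
(Neither sweeps every claim group, but Adjuster 1 has the higher pooled rate.)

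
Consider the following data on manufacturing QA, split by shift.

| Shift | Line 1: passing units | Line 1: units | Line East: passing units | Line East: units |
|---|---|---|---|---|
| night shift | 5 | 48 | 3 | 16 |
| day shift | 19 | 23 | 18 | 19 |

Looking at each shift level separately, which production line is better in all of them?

Night shift: Line 1 5/48 = 10.4%, Line East 3/16 = 18.8% → Line East
Day shift: Line 1 19/23 = 82.6%, Line East 18/19 = 94.7% → Line East
Line East has the higher rate in both groups.

Line East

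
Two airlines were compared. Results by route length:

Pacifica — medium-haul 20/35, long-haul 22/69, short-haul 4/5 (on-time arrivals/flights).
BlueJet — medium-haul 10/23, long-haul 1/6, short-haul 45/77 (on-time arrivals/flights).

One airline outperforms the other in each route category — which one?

Medium-haul: Pacifica 20/35 = 57.1%, BlueJet 10/23 = 43.5% → Pacifica
Long-haul: Pacifica 22/69 = 31.9%, BlueJet 1/6 = 16.7% → Pacifica
Short-haul: Pacifica 4/5 = 80.0%, BlueJet 45/77 = 58.4% → Pacifica
Pacifica has the higher rate in all 3 groups.

Pacifica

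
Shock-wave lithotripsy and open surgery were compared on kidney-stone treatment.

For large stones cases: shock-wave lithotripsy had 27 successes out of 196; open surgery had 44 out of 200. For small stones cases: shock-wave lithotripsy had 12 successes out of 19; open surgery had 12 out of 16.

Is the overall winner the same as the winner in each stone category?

Large stones: shock-wave lithotripsy 27/196 = 13.8%, open surgery 44/200 = 22.0% → open surgery
Small stones: shock-wave lithotripsy 12/19 = 63.2%, open surgery 12/16 = 75.0% → open surgery
Overall: shock-wave lithotripsy 39/215 = 18.1%, open surgery 56/216 = 25.9% → open surgery
Open surgery wins overall and in every stone group — no reversal.

Yes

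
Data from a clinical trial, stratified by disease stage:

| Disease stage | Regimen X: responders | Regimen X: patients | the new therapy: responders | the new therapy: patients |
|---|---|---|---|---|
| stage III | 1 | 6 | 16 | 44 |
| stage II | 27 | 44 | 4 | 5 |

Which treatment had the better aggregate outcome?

Regimen X

Stage III: Regimen X 1/6 = 16.7%, the new therapy 16/44 = 36.4% → the new therapy
Stage II: Regimen X 27/44 = 61.4%, the new therapy 4/5 = 80.0% → the new therapy
Overall: Regimen X 28/50 = 56.0%, the new therapy 20/49 = 40.8% → Regimen X
(The new therapy wins every disease group but Regimen X wins overall — the new therapy's patients skew toward the low-rate stage III group.)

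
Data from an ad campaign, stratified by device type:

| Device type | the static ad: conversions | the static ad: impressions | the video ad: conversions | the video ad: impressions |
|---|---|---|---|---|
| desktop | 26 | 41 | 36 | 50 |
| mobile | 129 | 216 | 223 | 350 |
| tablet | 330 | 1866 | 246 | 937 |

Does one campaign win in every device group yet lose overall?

No

Desktop: the static ad 26/41 = 63.4%, the video ad 36/50 = 72.0% → the video ad
Mobile: the static ad 129/216 = 59.7%, the video ad 223/350 = 63.7% → the video ad
Tablet: the static ad 330/1866 = 17.7%, the video ad 246/937 = 26.3% → the video ad
Overall: the static ad 485/2123 = 22.8%, the video ad 505/1337 = 37.8% → the video ad
The video ad wins overall and in every device group — no reversal.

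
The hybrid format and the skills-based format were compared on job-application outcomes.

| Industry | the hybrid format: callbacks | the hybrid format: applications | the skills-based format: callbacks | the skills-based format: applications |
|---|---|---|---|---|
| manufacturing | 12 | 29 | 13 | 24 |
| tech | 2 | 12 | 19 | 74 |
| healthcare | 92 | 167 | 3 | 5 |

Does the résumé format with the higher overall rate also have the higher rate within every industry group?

Manufacturing: the hybrid format 12/29 = 41.4%, the skills-based format 13/24 = 54.2% → the skills-based format
Tech: the hybrid format 2/12 = 16.7%, the skills-based format 19/74 = 25.7% → the skills-based format
Healthcare: the hybrid format 92/167 = 55.1%, the skills-based format 3/5 = 60.0% → the skills-based format
Overall: the hybrid format 106/208 = 51.0%, the skills-based format 35/103 = 34.0% → the hybrid format
The skills-based format wins each industry group but the hybrid format wins overall — the comparison reverses. The skills-based format's applications skew toward tech, which has a lower base rate.

No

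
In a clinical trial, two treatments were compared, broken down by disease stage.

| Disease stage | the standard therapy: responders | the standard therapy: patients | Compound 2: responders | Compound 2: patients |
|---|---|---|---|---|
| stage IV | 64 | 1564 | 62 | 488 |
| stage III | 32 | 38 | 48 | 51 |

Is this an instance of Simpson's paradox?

Stage IV: the standard therapy 64/1564 = 4.1%, Compound 2 62/488 = 12.7% → Compound 2
Stage III: the standard therapy 32/38 = 84.2%, Compound 2 48/51 = 94.1% → Compound 2
Overall: the standard therapy 96/1602 = 6.0%, Compound 2 110/539 = 20.4% → Compound 2
Compound 2 wins overall and in every disease group — no reversal.

No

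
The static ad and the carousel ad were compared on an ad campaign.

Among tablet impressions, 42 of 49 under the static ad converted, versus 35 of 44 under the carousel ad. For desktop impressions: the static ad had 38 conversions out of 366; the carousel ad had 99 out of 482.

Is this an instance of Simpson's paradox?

Tablet: the static ad 42/49 = 85.7%, the carousel ad 35/44 = 79.5% → the static ad
Desktop: the static ad 38/366 = 10.4%, the carousel ad 99/482 = 20.5% → the carousel ad
Overall: the static ad 80/415 = 19.3%, the carousel ad 134/526 = 25.5% → the carousel ad
Neither sweeps: the static ad wins 1 of 2 groups, the carousel ad wins 1. The carousel ad wins overall but not every group — no Simpson reversal.

No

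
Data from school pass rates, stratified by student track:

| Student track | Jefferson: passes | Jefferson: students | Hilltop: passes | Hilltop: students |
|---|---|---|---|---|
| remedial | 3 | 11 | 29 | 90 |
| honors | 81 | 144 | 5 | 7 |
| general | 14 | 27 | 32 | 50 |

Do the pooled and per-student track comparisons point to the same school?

Remedial: Jefferson 3/11 = 27.3%, Hilltop 29/90 = 32.2% → Hilltop
Honors: Jefferson 81/144 = 56.2%, Hilltop 5/7 = 71.4% → Hilltop
General: Jefferson 14/27 = 51.9%, Hilltop 32/50 = 64.0% → Hilltop
Overall: Jefferson 98/182 = 53.8%, Hilltop 66/147 = 44.9% → Jefferson
Hilltop wins each student group but Jefferson wins overall — the comparison reverses. Hilltop's students skew toward remedial, which has a lower base rate.

No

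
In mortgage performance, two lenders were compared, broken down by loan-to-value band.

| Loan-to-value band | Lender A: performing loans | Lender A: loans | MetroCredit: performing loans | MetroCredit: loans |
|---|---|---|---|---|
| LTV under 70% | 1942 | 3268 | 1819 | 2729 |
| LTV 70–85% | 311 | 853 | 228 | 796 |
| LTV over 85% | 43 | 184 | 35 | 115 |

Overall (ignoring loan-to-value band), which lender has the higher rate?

LTV under 70%: Lender A 1942/3268 = 59.4%, MetroCredit 1819/2729 = 66.7% → MetroCredit
LTV 70–85%: Lender A 311/853 = 36.5%, MetroCredit 228/796 = 28.6% → Lender A
LTV over 85%: Lender A 43/184 = 23.4%, MetroCredit 35/115 = 30.4% → MetroCredit
Overall: Lender A 2296/4305 = 53.3%, MetroCredit 2082/3640 = 57.2% → MetroCredit
(Neither sweeps every loan-to-value group, but MetroCredit has the higher pooled rate.)

MetroCredit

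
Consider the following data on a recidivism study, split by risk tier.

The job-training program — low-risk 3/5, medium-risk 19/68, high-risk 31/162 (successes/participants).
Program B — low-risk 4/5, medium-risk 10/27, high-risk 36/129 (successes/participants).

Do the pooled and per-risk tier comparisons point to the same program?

Low-risk: the job-training program 3/5 = 60.0%, Program B 4/5 = 80.0% → Program B
Medium-risk: the job-training program 19/68 = 27.9%, Program B 10/27 = 37.0% → Program B
High-risk: the job-training program 31/162 = 19.1%, Program B 36/129 = 27.9% → Program B
Overall: the job-training program 53/235 = 22.6%, Program B 50/161 = 31.1% → Program B
Program B wins overall and in every risk group — no reversal.

Yes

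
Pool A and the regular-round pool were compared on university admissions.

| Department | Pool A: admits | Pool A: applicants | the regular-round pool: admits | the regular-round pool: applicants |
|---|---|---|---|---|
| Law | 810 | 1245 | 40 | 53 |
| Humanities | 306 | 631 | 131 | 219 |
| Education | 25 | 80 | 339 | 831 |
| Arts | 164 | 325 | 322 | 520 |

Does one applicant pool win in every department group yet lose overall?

Yes

Law: Pool A 810/1245 = 65.1%, the regular-round pool 40/53 = 75.5% → the regular-round pool
Humanities: Pool A 306/631 = 48.5%, the regular-round pool 131/219 = 59.8% → the regular-round pool
Education: Pool A 25/80 = 31.2%, the regular-round pool 339/831 = 40.8% → the regular-round pool
Arts: Pool A 164/325 = 50.5%, the regular-round pool 322/520 = 61.9% → the regular-round pool
Overall: Pool A 1305/2281 = 57.2%, the regular-round pool 832/1623 = 51.3% → Pool A
The regular-round pool wins each department group but Pool A wins overall — the comparison reverses. The regular-round pool's applicants skew toward Education, which has a lower base rate.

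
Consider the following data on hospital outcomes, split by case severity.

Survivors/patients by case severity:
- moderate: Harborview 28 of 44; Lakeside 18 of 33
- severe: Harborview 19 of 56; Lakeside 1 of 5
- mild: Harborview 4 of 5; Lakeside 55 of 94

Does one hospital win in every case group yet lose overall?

Moderate: Harborview 28/44 = 63.6%, Lakeside 18/33 = 54.5% → Harborview
Severe: Harborview 19/56 = 33.9%, Lakeside 1/5 = 20.0% → Harborview
Mild: Harborview 4/5 = 80.0%, Lakeside 55/94 = 58.5% → Harborview
Overall: Harborview 51/105 = 48.6%, Lakeside 74/132 = 56.1% → Lakeside
Harborview wins each case group but Lakeside wins overall — the comparison reverses. Harborview's patients skew toward severe, which has a lower base rate.

Yes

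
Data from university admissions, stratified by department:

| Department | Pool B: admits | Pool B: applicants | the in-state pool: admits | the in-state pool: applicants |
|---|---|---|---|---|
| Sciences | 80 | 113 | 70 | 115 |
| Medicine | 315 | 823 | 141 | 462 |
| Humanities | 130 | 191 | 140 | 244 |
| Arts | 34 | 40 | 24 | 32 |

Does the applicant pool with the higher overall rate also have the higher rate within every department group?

Sciences: Pool B 80/113 = 70.8%, the in-state pool 70/115 = 60.9% → Pool B
Medicine: Pool B 315/823 = 38.3%, the in-state pool 141/462 = 30.5% → Pool B
Humanities: Pool B 130/191 = 68.1%, the in-state pool 140/244 = 57.4% → Pool B
Arts: Pool B 34/40 = 85.0%, the in-state pool 24/32 = 75.0% → Pool B
Overall: Pool B 559/1167 = 47.9%, the in-state pool 375/853 = 44.0% → Pool B
Pool B wins overall and in every department group — no reversal.

Yes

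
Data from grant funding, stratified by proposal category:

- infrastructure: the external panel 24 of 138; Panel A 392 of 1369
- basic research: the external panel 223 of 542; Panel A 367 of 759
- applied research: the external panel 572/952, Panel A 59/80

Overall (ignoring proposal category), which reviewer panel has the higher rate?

Infrastructure: the external panel 24/138 = 17.4%, Panel A 392/1369 = 28.6% → Panel A
Basic research: the external panel 223/542 = 41.1%, Panel A 367/759 = 48.4% → Panel A
Applied research: the external panel 572/952 = 60.1%, Panel A 59/80 = 73.8% → Panel A
Overall: the external panel 819/1632 = 50.2%, Panel A 818/2208 = 37.0% → the external panel
(Panel A wins every proposal group but the external panel wins overall — Panel A's proposals skew toward the low-rate infrastructure group.)

the external panel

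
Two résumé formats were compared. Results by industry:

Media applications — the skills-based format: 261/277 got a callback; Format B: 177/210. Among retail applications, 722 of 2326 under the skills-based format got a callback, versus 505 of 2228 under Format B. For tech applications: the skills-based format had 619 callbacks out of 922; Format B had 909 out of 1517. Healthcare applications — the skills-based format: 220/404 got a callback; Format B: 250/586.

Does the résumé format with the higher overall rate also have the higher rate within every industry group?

Yes

Media: the skills-based format 261/277 = 94.2%, Format B 177/210 = 84.3% → the skills-based format
Retail: the skills-based format 722/2326 = 31.0%, Format B 505/2228 = 22.7% → the skills-based format
Tech: the skills-based format 619/922 = 67.1%, Format B 909/1517 = 59.9% → the skills-based format
Healthcare: the skills-based format 220/404 = 54.5%, Format B 250/586 = 42.7% → the skills-based format
Overall: the skills-based format 1822/3929 = 46.4%, Format B 1841/4541 = 40.5% → the skills-based format
The skills-based format wins overall and in every industry group — no reversal.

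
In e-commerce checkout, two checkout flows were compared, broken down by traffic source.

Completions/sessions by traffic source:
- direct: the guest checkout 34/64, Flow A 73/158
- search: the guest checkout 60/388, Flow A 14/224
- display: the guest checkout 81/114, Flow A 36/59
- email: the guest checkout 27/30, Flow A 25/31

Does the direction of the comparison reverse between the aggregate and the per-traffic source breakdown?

Direct: the guest checkout 34/64 = 53.1%, Flow A 73/158 = 46.2% → the guest checkout
Search: the guest checkout 60/388 = 15.5%, Flow A 14/224 = 6.2% → the guest checkout
Display: the guest checkout 81/114 = 71.1%, Flow A 36/59 = 61.0% → the guest checkout
Email: the guest checkout 27/30 = 90.0%, Flow A 25/31 = 80.6% → the guest checkout
Overall: the guest checkout 202/596 = 33.9%, Flow A 148/472 = 31.4% → the guest checkout
The guest checkout wins overall and in every traffic group — no reversal.

No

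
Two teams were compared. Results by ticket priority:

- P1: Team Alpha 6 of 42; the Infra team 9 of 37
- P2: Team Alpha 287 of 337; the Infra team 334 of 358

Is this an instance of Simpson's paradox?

P1: Team Alpha 6/42 = 14.3%, the Infra team 9/37 = 24.3% → the Infra team
P2: Team Alpha 287/337 = 85.2%, the Infra team 334/358 = 93.3% → the Infra team
Overall: Team Alpha 293/379 = 77.3%, the Infra team 343/395 = 86.8% → the Infra team
The Infra team wins overall and in every ticket group — no reversal.

No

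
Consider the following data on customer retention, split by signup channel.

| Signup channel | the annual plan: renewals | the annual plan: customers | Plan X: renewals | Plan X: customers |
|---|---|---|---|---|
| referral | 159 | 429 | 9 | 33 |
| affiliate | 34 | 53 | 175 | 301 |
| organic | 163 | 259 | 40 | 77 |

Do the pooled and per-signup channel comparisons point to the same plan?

No

Referral: the annual plan 159/429 = 37.1%, Plan X 9/33 = 27.3% → the annual plan
Affiliate: the annual plan 34/53 = 64.2%, Plan X 175/301 = 58.1% → the annual plan
Organic: the annual plan 163/259 = 62.9%, Plan X 40/77 = 51.9% → the annual plan
Overall: the annual plan 356/741 = 48.0%, Plan X 224/411 = 54.5% → Plan X
The annual plan wins each signup group but Plan X wins overall — the comparison reverses. The annual plan's customers skew toward referral, which has a lower base rate.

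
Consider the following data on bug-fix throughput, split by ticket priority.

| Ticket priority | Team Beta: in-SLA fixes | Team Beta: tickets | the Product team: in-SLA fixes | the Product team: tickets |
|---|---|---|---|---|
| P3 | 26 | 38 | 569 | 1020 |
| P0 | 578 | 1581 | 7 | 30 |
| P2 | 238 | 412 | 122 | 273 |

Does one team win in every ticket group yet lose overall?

P3: Team Beta 26/38 = 68.4%, the Product team 569/1020 = 55.8% → Team Beta
P0: Team Beta 578/1581 = 36.6%, the Product team 7/30 = 23.3% → Team Beta
P2: Team Beta 238/412 = 57.8%, the Product team 122/273 = 44.7% → Team Beta
Overall: Team Beta 842/2031 = 41.5%, the Product team 698/1323 = 52.8% → the Product team
Team Beta wins each ticket group but the Product team wins overall — the comparison reverses. Team Beta's tickets skew toward P0, which has a lower base rate.

Yes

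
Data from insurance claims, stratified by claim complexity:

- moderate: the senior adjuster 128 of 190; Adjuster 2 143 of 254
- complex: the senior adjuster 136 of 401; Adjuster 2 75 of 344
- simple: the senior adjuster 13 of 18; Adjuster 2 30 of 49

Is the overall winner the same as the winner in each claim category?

Moderate: the senior adjuster 128/190 = 67.4%, Adjuster 2 143/254 = 56.3% → the senior adjuster
Complex: the senior adjuster 136/401 = 33.9%, Adjuster 2 75/344 = 21.8% → the senior adjuster
Simple: the senior adjuster 13/18 = 72.2%, Adjuster 2 30/49 = 61.2% → the senior adjuster
Overall: the senior adjuster 277/609 = 45.5%, Adjuster 2 248/647 = 38.3% → the senior adjuster
The senior adjuster wins overall and in every claim group — no reversal.

Yes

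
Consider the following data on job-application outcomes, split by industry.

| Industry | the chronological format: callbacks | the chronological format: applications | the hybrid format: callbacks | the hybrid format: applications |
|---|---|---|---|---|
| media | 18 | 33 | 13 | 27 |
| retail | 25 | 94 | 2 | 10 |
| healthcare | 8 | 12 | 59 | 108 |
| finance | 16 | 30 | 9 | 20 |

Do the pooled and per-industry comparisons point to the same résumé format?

Media: the chronological format 18/33 = 54.5%, the hybrid format 13/27 = 48.1% → the chronological format
Retail: the chronological format 25/94 = 26.6%, the hybrid format 2/10 = 20.0% → the chronological format
Healthcare: the chronological format 8/12 = 66.7%, the hybrid format 59/108 = 54.6% → the chronological format
Finance: the chronological format 16/30 = 53.3%, the hybrid format 9/20 = 45.0% → the chronological format
Overall: the chronological format 67/169 = 39.6%, the hybrid format 83/165 = 50.3% → the hybrid format
The chronological format wins each industry group but the hybrid format wins overall — the comparison reverses. The chronological format's applications skew toward retail, which has a lower base rate.

No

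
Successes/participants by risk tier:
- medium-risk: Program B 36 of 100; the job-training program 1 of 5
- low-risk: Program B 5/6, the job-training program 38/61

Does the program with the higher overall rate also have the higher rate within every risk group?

Medium-risk: Program B 36/100 = 36.0%, the job-training program 1/5 = 20.0% → Program B
Low-risk: Program B 5/6 = 83.3%, the job-training program 38/61 = 62.3% → Program B
Overall: Program B 41/106 = 38.7%, the job-training program 39/66 = 59.1% → the job-training program
Program B wins each risk group but the job-training program wins overall — the comparison reverses. Program B's participants skew toward medium-risk, which has a lower base rate.

No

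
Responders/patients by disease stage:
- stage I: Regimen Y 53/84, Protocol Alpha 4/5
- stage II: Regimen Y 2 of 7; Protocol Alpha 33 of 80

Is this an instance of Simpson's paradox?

Yes

Stage I: Regimen Y 53/84 = 63.1%, Protocol Alpha 4/5 = 80.0% → Protocol Alpha
Stage II: Regimen Y 2/7 = 28.6%, Protocol Alpha 33/80 = 41.2% → Protocol Alpha
Overall: Regimen Y 55/91 = 60.4%, Protocol Alpha 37/85 = 43.5% → Regimen Y
Protocol Alpha wins each disease group but Regimen Y wins overall — the comparison reverses. Protocol Alpha's patients skew toward stage II, which has a lower base rate.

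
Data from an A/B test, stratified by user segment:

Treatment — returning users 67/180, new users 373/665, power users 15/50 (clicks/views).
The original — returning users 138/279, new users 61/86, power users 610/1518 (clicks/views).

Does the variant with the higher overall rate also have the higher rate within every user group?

No

Returning users: Treatment 67/180 = 37.2%, the original 138/279 = 49.5% → the original
New users: Treatment 373/665 = 56.1%, the original 61/86 = 70.9% → the original
Power users: Treatment 15/50 = 30.0%, the original 610/1518 = 40.2% → the original
Overall: Treatment 455/895 = 50.8%, the original 809/1883 = 43.0% → Treatment
The original wins each user group but Treatment wins overall — the comparison reverses. The original's views skew toward power users, which has a lower base rate.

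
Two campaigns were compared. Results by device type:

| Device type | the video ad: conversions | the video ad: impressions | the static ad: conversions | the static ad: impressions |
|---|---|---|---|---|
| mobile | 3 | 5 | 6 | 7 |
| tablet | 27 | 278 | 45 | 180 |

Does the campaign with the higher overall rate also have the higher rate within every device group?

Mobile: the video ad 3/5 = 60.0%, the static ad 6/7 = 85.7% → the static ad
Tablet: the video ad 27/278 = 9.7%, the static ad 45/180 = 25.0% → the static ad
Overall: the video ad 30/283 = 10.6%, the static ad 51/187 = 27.3% → the static ad
The static ad wins overall and in every device group — no reversal.

Yes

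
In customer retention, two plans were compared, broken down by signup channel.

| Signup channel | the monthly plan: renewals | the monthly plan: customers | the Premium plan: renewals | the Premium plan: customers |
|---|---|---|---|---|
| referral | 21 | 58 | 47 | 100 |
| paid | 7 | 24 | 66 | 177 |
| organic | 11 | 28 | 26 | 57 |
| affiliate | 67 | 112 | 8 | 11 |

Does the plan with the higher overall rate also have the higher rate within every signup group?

Referral: the monthly plan 21/58 = 36.2%, the Premium plan 47/100 = 47.0% → the Premium plan
Paid: the monthly plan 7/24 = 29.2%, the Premium plan 66/177 = 37.3% → the Premium plan
Organic: the monthly plan 11/28 = 39.3%, the Premium plan 26/57 = 45.6% → the Premium plan
Affiliate: the monthly plan 67/112 = 59.8%, the Premium plan 8/11 = 72.7% → the Premium plan
Overall: the monthly plan 106/222 = 47.7%, the Premium plan 147/345 = 42.6% → the monthly plan
The Premium plan wins each signup group but the monthly plan wins overall — the comparison reverses. The Premium plan's customers skew toward paid, which has a lower base rate.

No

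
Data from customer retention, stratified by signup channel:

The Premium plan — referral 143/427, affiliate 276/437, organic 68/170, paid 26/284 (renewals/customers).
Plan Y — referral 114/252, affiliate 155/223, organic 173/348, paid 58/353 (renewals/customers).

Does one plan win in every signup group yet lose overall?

Referral: the Premium plan 143/427 = 33.5%, Plan Y 114/252 = 45.2% → Plan Y
Affiliate: the Premium plan 276/437 = 63.2%, Plan Y 155/223 = 69.5% → Plan Y
Organic: the Premium plan 68/170 = 40.0%, Plan Y 173/348 = 49.7% → Plan Y
Paid: the Premium plan 26/284 = 9.2%, Plan Y 58/353 = 16.4% → Plan Y
Overall: the Premium plan 513/1318 = 38.9%, Plan Y 500/1176 = 42.5% → Plan Y
Plan Y wins overall and in every signup group — no reversal.

No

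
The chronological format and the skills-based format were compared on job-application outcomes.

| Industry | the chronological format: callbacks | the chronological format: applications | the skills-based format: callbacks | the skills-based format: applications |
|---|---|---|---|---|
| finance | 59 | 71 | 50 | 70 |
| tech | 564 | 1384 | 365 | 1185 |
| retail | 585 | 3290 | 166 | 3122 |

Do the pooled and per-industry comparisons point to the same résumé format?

Yes

Finance: the chronological format 59/71 = 83.1%, the skills-based format 50/70 = 71.4% → the chronological format
Tech: the chronological format 564/1384 = 40.8%, the skills-based format 365/1185 = 30.8% → the chronological format
Retail: the chronological format 585/3290 = 17.8%, the skills-based format 166/3122 = 5.3% → the chronological format
Overall: the chronological format 1208/4745 = 25.5%, the skills-based format 581/4377 = 13.3% → the chronological format
The chronological format wins overall and in every industry group — no reversal.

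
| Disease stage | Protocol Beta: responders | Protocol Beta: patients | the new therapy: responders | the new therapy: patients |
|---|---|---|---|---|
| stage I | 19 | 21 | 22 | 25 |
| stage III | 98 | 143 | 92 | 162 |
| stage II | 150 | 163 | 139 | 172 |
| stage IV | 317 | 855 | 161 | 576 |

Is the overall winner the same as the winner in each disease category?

Yes

Stage I: Protocol Beta 19/21 = 90.5%, the new therapy 22/25 = 88.0% → Protocol Beta
Stage III: Protocol Beta 98/143 = 68.5%, the new therapy 92/162 = 56.8% → Protocol Beta
Stage II: Protocol Beta 150/163 = 92.0%, the new therapy 139/172 = 80.8% → Protocol Beta
Stage IV: Protocol Beta 317/855 = 37.1%, the new therapy 161/576 = 28.0% → Protocol Beta
Overall: Protocol Beta 584/1182 = 49.4%, the new therapy 414/935 = 44.3% → Protocol Beta
Protocol Beta wins overall and in every disease group — no reversal.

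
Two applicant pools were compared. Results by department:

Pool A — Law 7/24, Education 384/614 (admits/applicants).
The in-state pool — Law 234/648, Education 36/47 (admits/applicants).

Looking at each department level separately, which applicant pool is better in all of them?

the in-state pool

Law: Pool A 7/24 = 29.2%, the in-state pool 234/648 = 36.1% → the in-state pool
Education: Pool A 384/614 = 62.5%, the in-state pool 36/47 = 76.6% → the in-state pool
The in-state pool has the higher rate in both groups.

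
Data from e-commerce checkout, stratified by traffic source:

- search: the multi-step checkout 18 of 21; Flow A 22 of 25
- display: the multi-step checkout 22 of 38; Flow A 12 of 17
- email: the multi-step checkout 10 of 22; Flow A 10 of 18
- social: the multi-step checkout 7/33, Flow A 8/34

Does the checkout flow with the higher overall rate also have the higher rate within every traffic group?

Yes

Search: the multi-step checkout 18/21 = 85.7%, Flow A 22/25 = 88.0% → Flow A
Display: the multi-step checkout 22/38 = 57.9%, Flow A 12/17 = 70.6% → Flow A
Email: the multi-step checkout 10/22 = 45.5%, Flow A 10/18 = 55.6% → Flow A
Social: the multi-step checkout 7/33 = 21.2%, Flow A 8/34 = 23.5% → Flow A
Overall: the multi-step checkout 57/114 = 50.0%, Flow A 52/94 = 55.3% → Flow A
Flow A wins overall and in every traffic group — no reversal.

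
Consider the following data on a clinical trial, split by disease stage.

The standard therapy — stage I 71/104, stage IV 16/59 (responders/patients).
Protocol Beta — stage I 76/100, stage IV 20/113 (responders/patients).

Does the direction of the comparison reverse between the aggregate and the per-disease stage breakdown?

Stage I: the standard therapy 71/104 = 68.3%, Protocol Beta 76/100 = 76.0% → Protocol Beta
Stage IV: the standard therapy 16/59 = 27.1%, Protocol Beta 20/113 = 17.7% → the standard therapy
Overall: the standard therapy 87/163 = 53.4%, Protocol Beta 96/213 = 45.1% → the standard therapy
Neither sweeps: the standard therapy wins 1 of 2 groups, Protocol Beta wins 1. The standard therapy wins overall but not every group — no Simpson reversal.

No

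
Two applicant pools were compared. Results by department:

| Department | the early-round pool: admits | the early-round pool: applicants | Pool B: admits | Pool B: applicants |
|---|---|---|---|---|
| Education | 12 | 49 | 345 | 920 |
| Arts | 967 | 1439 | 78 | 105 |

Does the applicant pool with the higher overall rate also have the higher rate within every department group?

Education: the early-round pool 12/49 = 24.5%, Pool B 345/920 = 37.5% → Pool B
Arts: the early-round pool 967/1439 = 67.2%, Pool B 78/105 = 74.3% → Pool B
Overall: the early-round pool 979/1488 = 65.8%, Pool B 423/1025 = 41.3% → the early-round pool
Pool B wins each department group but the early-round pool wins overall — the comparison reverses. Pool B's applicants skew toward Education, which has a lower base rate.

No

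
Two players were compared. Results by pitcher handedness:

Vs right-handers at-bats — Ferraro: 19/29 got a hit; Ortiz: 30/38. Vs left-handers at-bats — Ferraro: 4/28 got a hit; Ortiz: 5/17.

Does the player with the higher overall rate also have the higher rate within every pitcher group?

Vs right-handers: Ferraro 19/29 = 65.5%, Ortiz 30/38 = 78.9% → Ortiz
Vs left-handers: Ferraro 4/28 = 14.3%, Ortiz 5/17 = 29.4% → Ortiz
Overall: Ferraro 23/57 = 40.4%, Ortiz 35/55 = 63.6% → Ortiz
Ortiz wins overall and in every pitcher group — no reversal.

Yes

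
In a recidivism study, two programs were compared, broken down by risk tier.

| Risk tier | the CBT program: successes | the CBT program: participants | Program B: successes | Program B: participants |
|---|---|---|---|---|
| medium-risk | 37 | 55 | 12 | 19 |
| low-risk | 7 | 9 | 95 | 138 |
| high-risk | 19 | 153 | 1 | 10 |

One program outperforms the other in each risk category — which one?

Medium-risk: the CBT program 37/55 = 67.3%, Program B 12/19 = 63.2% → the CBT program
Low-risk: the CBT program 7/9 = 77.8%, Program B 95/138 = 68.8% → the CBT program
High-risk: the CBT program 19/153 = 12.4%, Program B 1/10 = 10.0% → the CBT program
The CBT program has the higher rate in all 3 groups.

the CBT program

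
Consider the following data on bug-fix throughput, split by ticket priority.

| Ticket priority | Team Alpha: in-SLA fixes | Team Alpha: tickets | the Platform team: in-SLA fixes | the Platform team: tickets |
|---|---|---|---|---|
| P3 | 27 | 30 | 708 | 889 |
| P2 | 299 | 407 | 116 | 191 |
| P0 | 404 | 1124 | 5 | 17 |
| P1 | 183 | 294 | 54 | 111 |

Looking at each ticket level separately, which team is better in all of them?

P3: Team Alpha 27/30 = 90.0%, the Platform team 708/889 = 79.6% → Team Alpha
P2: Team Alpha 299/407 = 73.5%, the Platform team 116/191 = 60.7% → Team Alpha
P0: Team Alpha 404/1124 = 35.9%, the Platform team 5/17 = 29.4% → Team Alpha
P1: Team Alpha 183/294 = 62.2%, the Platform team 54/111 = 48.6% → Team Alpha
Team Alpha has the higher rate in all 4 groups.

Team Alpha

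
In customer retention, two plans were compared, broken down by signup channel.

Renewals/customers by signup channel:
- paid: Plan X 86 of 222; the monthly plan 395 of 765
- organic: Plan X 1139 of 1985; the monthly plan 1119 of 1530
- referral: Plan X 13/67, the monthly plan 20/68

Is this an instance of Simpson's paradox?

No

Paid: Plan X 86/222 = 38.7%, the monthly plan 395/765 = 51.6% → the monthly plan
Organic: Plan X 1139/1985 = 57.4%, the monthly plan 1119/1530 = 73.1% → the monthly plan
Referral: Plan X 13/67 = 19.4%, the monthly plan 20/68 = 29.4% → the monthly plan
Overall: Plan X 1238/2274 = 54.4%, the monthly plan 1534/2363 = 64.9% → the monthly plan
The monthly plan wins overall and in every signup group — no reversal.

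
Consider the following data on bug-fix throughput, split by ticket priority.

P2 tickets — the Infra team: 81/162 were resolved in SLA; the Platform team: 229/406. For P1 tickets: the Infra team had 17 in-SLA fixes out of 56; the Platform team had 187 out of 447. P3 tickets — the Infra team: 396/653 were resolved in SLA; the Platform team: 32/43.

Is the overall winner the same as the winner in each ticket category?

No

P2: the Infra team 81/162 = 50.0%, the Platform team 229/406 = 56.4% → the Platform team
P1: the Infra team 17/56 = 30.4%, the Platform team 187/447 = 41.8% → the Platform team
P3: the Infra team 396/653 = 60.6%, the Platform team 32/43 = 74.4% → the Platform team
Overall: the Infra team 494/871 = 56.7%, the Platform team 448/896 = 50.0% → the Infra team
The Platform team wins each ticket group but the Infra team wins overall — the comparison reverses. The Platform team's tickets skew toward P1, which has a lower base rate.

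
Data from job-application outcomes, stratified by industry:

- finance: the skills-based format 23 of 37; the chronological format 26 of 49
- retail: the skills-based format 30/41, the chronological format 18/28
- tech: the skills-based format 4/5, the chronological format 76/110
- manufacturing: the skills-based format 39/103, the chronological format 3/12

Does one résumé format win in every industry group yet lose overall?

Yes

Finance: the skills-based format 23/37 = 62.2%, the chronological format 26/49 = 53.1% → the skills-based format
Retail: the skills-based format 30/41 = 73.2%, the chronological format 18/28 = 64.3% → the skills-based format
Tech: the skills-based format 4/5 = 80.0%, the chronological format 76/110 = 69.1% → the skills-based format
Manufacturing: the skills-based format 39/103 = 37.9%, the chronological format 3/12 = 25.0% → the skills-based format
Overall: the skills-based format 96/186 = 51.6%, the chronological format 123/199 = 61.8% → the chronological format
The skills-based format wins each industry group but the chronological format wins overall — the comparison reverses. The skills-based format's applications skew toward manufacturing, which has a lower base rate.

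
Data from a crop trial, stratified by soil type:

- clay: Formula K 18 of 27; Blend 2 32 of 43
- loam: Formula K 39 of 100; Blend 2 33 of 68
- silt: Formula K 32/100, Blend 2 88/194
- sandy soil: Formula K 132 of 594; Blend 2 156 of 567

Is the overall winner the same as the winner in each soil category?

Clay: Formula K 18/27 = 66.7%, Blend 2 32/43 = 74.4% → Blend 2
Loam: Formula K 39/100 = 39.0%, Blend 2 33/68 = 48.5% → Blend 2
Silt: Formula K 32/100 = 32.0%, Blend 2 88/194 = 45.4% → Blend 2
Sandy soil: Formula K 132/594 = 22.2%, Blend 2 156/567 = 27.5% → Blend 2
Overall: Formula K 221/821 = 26.9%, Blend 2 309/872 = 35.4% → Blend 2
Blend 2 wins overall and in every soil group — no reversal.

Yes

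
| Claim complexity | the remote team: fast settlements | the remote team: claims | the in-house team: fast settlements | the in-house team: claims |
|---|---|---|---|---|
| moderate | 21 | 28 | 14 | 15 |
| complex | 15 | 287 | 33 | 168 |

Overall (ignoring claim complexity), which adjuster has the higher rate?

the in-house team

Moderate: the remote team 21/28 = 75.0%, the in-house team 14/15 = 93.3% → the in-house team
Complex: the remote team 15/287 = 5.2%, the in-house team 33/168 = 19.6% → the in-house team
Overall: the remote team 36/315 = 11.4%, the in-house team 47/183 = 25.7% → the in-house team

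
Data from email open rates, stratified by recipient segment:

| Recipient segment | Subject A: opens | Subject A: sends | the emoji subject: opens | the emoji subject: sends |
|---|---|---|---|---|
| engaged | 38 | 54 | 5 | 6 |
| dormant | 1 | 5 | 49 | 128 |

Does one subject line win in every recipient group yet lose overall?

Yes

Engaged: Subject A 38/54 = 70.4%, the emoji subject 5/6 = 83.3% → the emoji subject
Dormant: Subject A 1/5 = 20.0%, the emoji subject 49/128 = 38.3% → the emoji subject
Overall: Subject A 39/59 = 66.1%, the emoji subject 54/134 = 40.3% → Subject A
The emoji subject wins each recipient group but Subject A wins overall — the comparison reverses. The emoji subject's sends skew toward dormant, which has a lower base rate.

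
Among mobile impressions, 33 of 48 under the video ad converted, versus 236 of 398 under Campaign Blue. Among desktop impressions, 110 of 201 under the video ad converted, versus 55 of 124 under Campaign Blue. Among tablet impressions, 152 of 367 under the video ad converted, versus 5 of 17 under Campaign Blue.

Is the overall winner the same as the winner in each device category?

Mobile: the video ad 33/48 = 68.8%, Campaign Blue 236/398 = 59.3% → the video ad
Desktop: the video ad 110/201 = 54.7%, Campaign Blue 55/124 = 44.4% → the video ad
Tablet: the video ad 152/367 = 41.4%, Campaign Blue 5/17 = 29.4% → the video ad
Overall: the video ad 295/616 = 47.9%, Campaign Blue 296/539 = 54.9% → Campaign Blue
The video ad wins each device group but Campaign Blue wins overall — the comparison reverses. The video ad's impressions skew toward tablet, which has a lower base rate.

No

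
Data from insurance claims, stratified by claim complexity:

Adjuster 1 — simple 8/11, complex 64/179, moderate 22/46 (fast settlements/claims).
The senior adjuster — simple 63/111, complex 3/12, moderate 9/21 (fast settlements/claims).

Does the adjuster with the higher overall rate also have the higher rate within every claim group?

No

Simple: Adjuster 1 8/11 = 72.7%, the senior adjuster 63/111 = 56.8% → Adjuster 1
Complex: Adjuster 1 64/179 = 35.8%, the senior adjuster 3/12 = 25.0% → Adjuster 1
Moderate: Adjuster 1 22/46 = 47.8%, the senior adjuster 9/21 = 42.9% → Adjuster 1
Overall: Adjuster 1 94/236 = 39.8%, the senior adjuster 75/144 = 52.1% → the senior adjuster
Adjuster 1 wins each claim group but the senior adjuster wins overall — the comparison reverses. Adjuster 1's claims skew toward complex, which has a lower base rate.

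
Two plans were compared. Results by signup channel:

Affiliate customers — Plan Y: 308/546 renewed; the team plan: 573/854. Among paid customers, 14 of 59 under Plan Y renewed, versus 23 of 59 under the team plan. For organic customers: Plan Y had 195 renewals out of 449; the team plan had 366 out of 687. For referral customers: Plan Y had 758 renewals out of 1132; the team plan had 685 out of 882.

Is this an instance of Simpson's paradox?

Affiliate: Plan Y 308/546 = 56.4%, the team plan 573/854 = 67.1% → the team plan
Paid: Plan Y 14/59 = 23.7%, the team plan 23/59 = 39.0% → the team plan
Organic: Plan Y 195/449 = 43.4%, the team plan 366/687 = 53.3% → the team plan
Referral: Plan Y 758/1132 = 67.0%, the team plan 685/882 = 77.7% → the team plan
Overall: Plan Y 1275/2186 = 58.3%, the team plan 1647/2482 = 66.4% → the team plan
The team plan wins overall and in every signup group — no reversal.

No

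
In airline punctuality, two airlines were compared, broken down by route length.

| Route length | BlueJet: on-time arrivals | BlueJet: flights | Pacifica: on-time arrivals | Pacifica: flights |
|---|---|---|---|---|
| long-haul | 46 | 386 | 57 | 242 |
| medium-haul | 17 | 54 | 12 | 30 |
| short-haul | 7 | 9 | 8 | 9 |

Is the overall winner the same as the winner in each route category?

Long-haul: BlueJet 46/386 = 11.9%, Pacifica 57/242 = 23.6% → Pacifica
Medium-haul: BlueJet 17/54 = 31.5%, Pacifica 12/30 = 40.0% → Pacifica
Short-haul: BlueJet 7/9 = 77.8%, Pacifica 8/9 = 88.9% → Pacifica
Overall: BlueJet 70/449 = 15.6%, Pacifica 77/281 = 27.4% → Pacifica
Pacifica wins overall and in every route group — no reversal.

Yes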